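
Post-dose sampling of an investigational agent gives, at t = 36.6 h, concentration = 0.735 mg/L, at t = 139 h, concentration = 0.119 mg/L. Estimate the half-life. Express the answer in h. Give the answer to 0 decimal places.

39 h

k = ln(C₁/C₂) / (t₂ − t₁) = ln(0.735/0.119) / (139 − 36.6)
  = 1.821 / 102.4 = 0.01778 h⁻¹
t½ = ln2 / k = 0.693147 / 0.01778 = 38.98 h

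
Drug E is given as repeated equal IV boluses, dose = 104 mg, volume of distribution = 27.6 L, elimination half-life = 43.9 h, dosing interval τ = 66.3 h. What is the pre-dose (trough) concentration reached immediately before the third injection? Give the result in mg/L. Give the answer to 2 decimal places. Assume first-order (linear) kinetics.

C₀ per dose = Dose / Vd = 104 / 27.6 = 3.768 mg/L
k = ln2 / t½ = 0.693147 / 43.9 = 0.01579 h⁻¹
Fraction remaining after one interval: r = e^(−kτ) = e^(−0.01579 × 66.3) = 0.3510
Before dose 3, 2 doses have been given (aged 1τ, 2τ).
C_trough = C₀ × (r + r²) = 3.768 × (0.3510 + 0.1232) = 1.787 mg/L

1.79 mg/L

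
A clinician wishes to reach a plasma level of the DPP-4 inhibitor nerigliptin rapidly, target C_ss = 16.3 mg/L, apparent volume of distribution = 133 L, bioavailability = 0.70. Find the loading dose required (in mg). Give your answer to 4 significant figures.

LD = Css × Vd / F = 16.3 × 133 / 0.70 = 3097 mg

3097 mg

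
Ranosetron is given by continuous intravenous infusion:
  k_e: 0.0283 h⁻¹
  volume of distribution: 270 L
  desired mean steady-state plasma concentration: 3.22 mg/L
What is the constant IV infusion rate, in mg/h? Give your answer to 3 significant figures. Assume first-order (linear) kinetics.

CL = k × Vd = 0.02830 × 270 = 7.641 L/h
At steady state, infusion rate R₀ = Css × CL = 3.22 × 7.641 = 24.60 mg/h

24.6 mg/h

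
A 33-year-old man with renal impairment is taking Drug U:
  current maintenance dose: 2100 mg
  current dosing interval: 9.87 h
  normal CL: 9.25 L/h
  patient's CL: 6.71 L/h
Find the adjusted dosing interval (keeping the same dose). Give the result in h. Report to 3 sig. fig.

13.6 h

To keep the same average steady-state level, dosing rate must scale with clearance.
CL ratio = 6.71 / 9.25 = 0.7254
New interval (same dose) = 9.87 / 0.7254 = 13.61 h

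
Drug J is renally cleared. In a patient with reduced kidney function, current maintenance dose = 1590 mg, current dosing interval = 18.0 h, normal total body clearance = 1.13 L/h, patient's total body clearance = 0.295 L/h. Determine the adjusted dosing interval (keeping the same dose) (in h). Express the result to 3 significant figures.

68.9 h

To keep the same average steady-state level, dosing rate must scale with clearance.
CL ratio = 0.295 / 1.13 = 0.2611
New interval (same dose) = 18.0 / 0.2611 = 68.94 h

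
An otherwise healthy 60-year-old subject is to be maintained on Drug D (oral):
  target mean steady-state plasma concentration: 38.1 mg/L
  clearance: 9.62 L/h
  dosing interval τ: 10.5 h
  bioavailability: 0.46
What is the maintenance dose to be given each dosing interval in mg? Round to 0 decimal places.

8366 mg

At steady state, F × (Dose/τ) = Css × CL.
Dose = Css × CL × τ / F = 38.1 × 9.620 × 10.5 / 0.46 = 8366 mg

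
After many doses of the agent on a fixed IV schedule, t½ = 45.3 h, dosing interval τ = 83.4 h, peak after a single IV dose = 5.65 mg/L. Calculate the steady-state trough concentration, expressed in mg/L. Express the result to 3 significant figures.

k = ln2 / t½ = 0.693147 / 45.3 = 0.01530 h⁻¹
e^(−kτ) = e^(−0.01530 × 83.4) = 0.2791
Accumulation ratio R = 1 / (1 − e^(−kτ)) = 1 / (1 − 0.2791) = 1.387
Steady-state trough = C₀ × R × e^(−kτ) = 5.65 × 1.387 × 0.2791 = 2.187 mg/L

2.19 mg/L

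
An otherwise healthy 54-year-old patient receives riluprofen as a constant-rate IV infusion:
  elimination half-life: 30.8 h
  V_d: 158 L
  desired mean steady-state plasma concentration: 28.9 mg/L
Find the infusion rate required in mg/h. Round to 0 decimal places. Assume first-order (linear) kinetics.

103 mg/h

k = ln2 / t½ = 0.693147 / 30.8 = 0.02250 h⁻¹
CL = k × Vd = 0.02250 × 158 = 3.555 L/h
At steady state, infusion rate R₀ = Css × CL = 28.9 × 3.555 = 102.7 mg/h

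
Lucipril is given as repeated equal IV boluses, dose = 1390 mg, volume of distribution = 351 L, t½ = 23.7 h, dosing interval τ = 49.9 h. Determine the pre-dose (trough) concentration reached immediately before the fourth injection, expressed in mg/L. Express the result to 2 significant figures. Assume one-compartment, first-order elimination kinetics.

1.2 mg/L

C₀ per dose = Dose / Vd = 1390 / 351 = 3.960 mg/L
k = ln2 / t½ = 0.693147 / 23.7 = 0.02925 h⁻¹
Fraction remaining after one interval: r = e^(−kτ) = e^(−0.02925 × 49.9) = 0.2323
Before dose 4, 3 doses have been given (aged 1τ, 2τ, 3τ).
C_trough = C₀ × (r + r² + … + r^3) = C₀ × r(1−r^3)/(1−r)
        = 3.960 × 0.2323 × (1 − 0.01254) / (1 − 0.2323) = 1.183 mg/L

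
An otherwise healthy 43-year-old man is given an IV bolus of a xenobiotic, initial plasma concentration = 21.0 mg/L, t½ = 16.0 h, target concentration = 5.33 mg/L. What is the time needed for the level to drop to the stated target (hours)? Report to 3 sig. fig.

k = ln2 / t½ = 0.693147 / 16.0 = 0.04332 h⁻¹
t = ln(C₀ / C) / k = ln(21.00 / 5.33) / 0.04332
  = ln(3.940) / 0.04332 = 1.371 / 0.04332 = 31.65 h

31.7 h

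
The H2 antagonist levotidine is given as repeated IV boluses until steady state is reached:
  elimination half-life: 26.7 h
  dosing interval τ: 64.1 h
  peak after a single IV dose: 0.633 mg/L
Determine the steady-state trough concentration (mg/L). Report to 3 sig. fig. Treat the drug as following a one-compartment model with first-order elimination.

0.148 mg/L

k = ln2 / t½ = 0.693147 / 26.7 = 0.02596 h⁻¹
e^(−kτ) = e^(−0.02596 × 64.1) = 0.1894
Accumulation ratio R = 1 / (1 − e^(−kτ)) = 1 / (1 − 0.1894) = 1.234
Steady-state trough = C₀ × R × e^(−kτ) = 0.633 × 1.234 × 0.1894 = 0.1479 mg/L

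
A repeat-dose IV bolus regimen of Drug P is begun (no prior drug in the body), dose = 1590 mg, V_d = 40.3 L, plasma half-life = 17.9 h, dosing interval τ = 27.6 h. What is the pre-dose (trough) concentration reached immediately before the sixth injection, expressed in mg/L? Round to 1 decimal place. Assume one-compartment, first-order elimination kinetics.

20.5 mg/L

C₀ per dose = Dose / Vd = 1590 / 40.3 = 39.45 mg/L
k = ln2 / t½ = 0.693147 / 17.9 = 0.03872 h⁻¹
Fraction remaining after one interval: r = e^(−kτ) = e^(−0.03872 × 27.6) = 0.3435
Before dose 6, 5 doses have been given (aged 1τ, 2τ, 3τ, 4τ, 5τ).
C_trough = C₀ × (r + r² + … + r^5) = C₀ × r(1−r^5)/(1−r)
        = 39.45 × 0.3435 × (1 − 0.004782) / (1 − 0.3435) = 20.54 mg/L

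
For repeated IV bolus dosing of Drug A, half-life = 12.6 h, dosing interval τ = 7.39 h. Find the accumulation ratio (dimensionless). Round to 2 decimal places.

k = ln2 / t½ = 0.693147 / 12.6 = 0.05501 h⁻¹
e^(−kτ) = e^(−0.05501 × 7.39) = 0.6660
Accumulation ratio R = 1 / (1 − e^(−kτ)) = 1 / (1 − 0.6660) = 2.994

2.99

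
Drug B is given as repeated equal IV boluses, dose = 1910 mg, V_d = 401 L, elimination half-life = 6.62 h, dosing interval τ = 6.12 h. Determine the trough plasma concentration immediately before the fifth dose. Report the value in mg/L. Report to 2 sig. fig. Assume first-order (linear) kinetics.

4.9 mg/L

C₀ per dose = Dose / Vd = 1910 / 401 = 4.763 mg/L
k = ln2 / t½ = 0.693147 / 6.62 = 0.1047 h⁻¹
Fraction remaining after one interval: r = e^(−kτ) = e^(−0.1047 × 6.12) = 0.5269
Before dose 5, 4 doses have been given (aged 1τ, 2τ, 3τ, 4τ).
C_trough = C₀ × (r + r² + … + r^4) = C₀ × r(1−r^4)/(1−r)
        = 4.763 × 0.5269 × (1 − 0.07707) / (1 − 0.5269) = 4.896 mg/L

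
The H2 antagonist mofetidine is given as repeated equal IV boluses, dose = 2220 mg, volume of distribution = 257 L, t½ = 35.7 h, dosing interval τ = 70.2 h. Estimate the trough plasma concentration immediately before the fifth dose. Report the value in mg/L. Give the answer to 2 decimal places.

2.96 mg/L

C₀ per dose = Dose / Vd = 2220 / 257 = 8.638 mg/L
k = ln2 / t½ = 0.693147 / 35.7 = 0.01942 h⁻¹
Fraction remaining after one interval: r = e^(−kτ) = e^(−0.01942 × 70.2) = 0.2558
Before dose 5, 4 doses have been given (aged 1τ, 2τ, 3τ, 4τ).
C_trough = C₀ × (r + r² + … + r^4) = C₀ × r(1−r^4)/(1−r)
        = 8.638 × 0.2558 × (1 − 0.004282) / (1 − 0.2558) = 2.956 mg/L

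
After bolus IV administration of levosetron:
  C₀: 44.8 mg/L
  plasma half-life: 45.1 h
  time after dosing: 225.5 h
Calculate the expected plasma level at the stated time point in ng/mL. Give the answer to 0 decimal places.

1400 ng/mL

k = ln2 / t½ = 0.693147 / 45.1 = 0.01537 h⁻¹
t / t½ = 225.5 / 45.1 = 5 half-lives
C = C₀ × (1/2)^5 = 44.80 × 0.03125 = 1.400 mg/L
Convert: 1.400 mg/L × 1000 = 1400 ng/mL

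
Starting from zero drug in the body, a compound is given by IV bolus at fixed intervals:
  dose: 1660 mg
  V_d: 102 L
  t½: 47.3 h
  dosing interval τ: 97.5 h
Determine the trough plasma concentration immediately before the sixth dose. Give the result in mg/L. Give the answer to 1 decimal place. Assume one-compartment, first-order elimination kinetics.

C₀ per dose = Dose / Vd = 1660 / 102 = 16.27 mg/L
k = ln2 / t½ = 0.693147 / 47.3 = 0.01465 h⁻¹
Fraction remaining after one interval: r = e^(−kτ) = e^(−0.01465 × 97.5) = 0.2397
Before dose 6, 5 doses have been given (aged 1τ, 2τ, 3τ, 4τ, 5τ).
C_trough = C₀ × (r + r² + … + r^5) = C₀ × r(1−r^5)/(1−r)
        = 16.27 × 0.2397 × (1 − 0.0007913) / (1 − 0.2397) = 5.125 mg/L

5.1 mg/L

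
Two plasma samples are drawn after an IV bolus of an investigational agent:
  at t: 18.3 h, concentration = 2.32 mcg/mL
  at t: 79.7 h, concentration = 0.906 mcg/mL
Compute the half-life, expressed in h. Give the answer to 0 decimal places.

k = ln(C₁/C₂) / (t₂ − t₁) = ln(2.32/0.906) / (79.7 − 18.3)
  = 0.9403 / 61.40 = 0.01531 h⁻¹
t½ = ln2 / k = 0.693147 / 0.01531 = 45.27 h

45 h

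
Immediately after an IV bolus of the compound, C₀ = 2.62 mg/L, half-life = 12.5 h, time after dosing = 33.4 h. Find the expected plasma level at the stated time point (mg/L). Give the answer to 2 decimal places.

0.41 mg/L

k = ln2 / t½ = 0.693147 / 12.5 = 0.05545 h⁻¹
C = C₀ · e^(−k·t) = 2.620 × e^(−0.05545 × 33.4)
  = 2.620 × 0.1569 = 0.4111 mg/L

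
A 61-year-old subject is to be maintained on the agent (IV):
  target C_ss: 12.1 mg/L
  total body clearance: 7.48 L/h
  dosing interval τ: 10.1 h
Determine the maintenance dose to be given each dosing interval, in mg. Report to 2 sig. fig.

910 mg

At steady state, Dose/τ = Css × CL.
Dose = Css × CL × τ = 12.1 × 7.480 × 10.1 = 914.1 mg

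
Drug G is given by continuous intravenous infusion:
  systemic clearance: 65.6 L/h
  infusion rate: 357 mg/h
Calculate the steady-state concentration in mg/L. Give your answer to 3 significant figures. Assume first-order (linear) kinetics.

5.44 mg/L

At steady state Css = R₀ / CL = 357 / 65.60 = 5.442 mg/L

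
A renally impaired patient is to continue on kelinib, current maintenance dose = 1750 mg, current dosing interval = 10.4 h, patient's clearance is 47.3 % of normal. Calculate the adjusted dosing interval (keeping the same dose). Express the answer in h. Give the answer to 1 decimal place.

22.0 h

To keep the same average steady-state level, dosing rate must scale with clearance.
CL ratio = 47.3 / 100 = 0.4730
New interval (same dose) = 10.4 / 0.4730 = 21.99 h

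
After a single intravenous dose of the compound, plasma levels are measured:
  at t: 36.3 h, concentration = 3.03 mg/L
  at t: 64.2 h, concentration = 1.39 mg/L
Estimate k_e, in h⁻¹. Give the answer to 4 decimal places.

k = ln(C₁/C₂) / (t₂ − t₁) = ln(3.03/1.39) / (64.2 − 36.3)
  = 0.7793 / 27.90 = 0.02793 h⁻¹

0.0279 h⁻¹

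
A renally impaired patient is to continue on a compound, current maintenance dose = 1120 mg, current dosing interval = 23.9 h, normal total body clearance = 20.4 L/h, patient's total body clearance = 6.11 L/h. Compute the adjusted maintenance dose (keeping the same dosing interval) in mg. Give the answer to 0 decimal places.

To keep the same average steady-state level, dosing rate must scale with clearance.
CL ratio = 6.11 / 20.4 = 0.2995
New dose (same interval) = 1120 × 0.2995 = 335.4 mg

335 mg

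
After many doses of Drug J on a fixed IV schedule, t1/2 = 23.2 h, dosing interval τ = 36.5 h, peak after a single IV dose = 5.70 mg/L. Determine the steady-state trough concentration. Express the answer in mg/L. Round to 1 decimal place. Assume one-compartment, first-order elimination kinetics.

k = ln2 / t½ = 0.693147 / 23.2 = 0.02988 h⁻¹
e^(−kτ) = e^(−0.02988 × 36.5) = 0.3360
Accumulation ratio R = 1 / (1 − e^(−kτ)) = 1 / (1 − 0.3360) = 1.506
Steady-state trough = C₀ × R × e^(−kτ) = 5.70 × 1.506 × 0.3360 = 2.884 mg/L

2.9 mg/L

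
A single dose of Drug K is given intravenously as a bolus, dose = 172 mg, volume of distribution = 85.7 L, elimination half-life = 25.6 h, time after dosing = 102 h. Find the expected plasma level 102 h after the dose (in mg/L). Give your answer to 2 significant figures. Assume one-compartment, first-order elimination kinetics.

0.13 mg/L

C₀ = Dose / Vd = 172.0 / 85.7 = 2.007 mg/L
k = ln2 / t½ = 0.693147 / 25.6 = 0.02708 h⁻¹
C = C₀ · e^(−k·t) = 2.007 × e^(−0.02708 × 102)
  = 2.007 × 0.06316 = 0.1268 mg/L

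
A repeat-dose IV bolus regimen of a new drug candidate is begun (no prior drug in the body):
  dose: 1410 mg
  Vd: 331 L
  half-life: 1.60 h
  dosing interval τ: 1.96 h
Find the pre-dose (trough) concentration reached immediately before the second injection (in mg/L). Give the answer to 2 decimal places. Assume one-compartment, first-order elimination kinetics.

1.82 mg/L

C₀ per dose = Dose / Vd = 1410 / 331 = 4.260 mg/L
k = ln2 / t½ = 0.693147 / 1.60 = 0.4332 h⁻¹
Fraction remaining after one interval: r = e^(−kτ) = e^(−0.4332 × 1.96) = 0.4278
Before dose 2, 1 dose has been given (aged 1τ).
C_trough = C₀ × r = 4.260 × 0.4278 = 1.822 mg/L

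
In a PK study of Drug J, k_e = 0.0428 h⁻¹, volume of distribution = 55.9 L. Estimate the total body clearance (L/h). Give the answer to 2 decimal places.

CL = k × Vd = 0.0428 × 55.9 = 2.393 L/h

2.39 L/h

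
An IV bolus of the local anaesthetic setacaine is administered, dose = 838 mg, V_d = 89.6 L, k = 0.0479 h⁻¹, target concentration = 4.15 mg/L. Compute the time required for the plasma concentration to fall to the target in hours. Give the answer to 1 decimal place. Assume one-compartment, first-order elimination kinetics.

17.0 h

C₀ = Dose / Vd = 838.0 / 89.6 = 9.353 mg/L
t = ln(C₀ / C) / k = ln(9.353 / 4.15) / 0.04790
  = ln(2.254) / 0.04790 = 0.8127 / 0.04790 = 16.97 h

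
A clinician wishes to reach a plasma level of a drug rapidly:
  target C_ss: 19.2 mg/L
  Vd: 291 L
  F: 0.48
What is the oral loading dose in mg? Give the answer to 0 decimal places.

LD = Css × Vd / F = 19.2 × 291 / 0.48 = 11640 mg

11640 mg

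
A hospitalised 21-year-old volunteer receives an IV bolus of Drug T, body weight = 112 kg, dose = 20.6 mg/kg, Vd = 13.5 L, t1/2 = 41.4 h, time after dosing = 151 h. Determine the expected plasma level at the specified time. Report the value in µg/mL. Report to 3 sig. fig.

13.6 µg/mL

Total dose = 20.6 × 112 = 2307 mg
C₀ = Dose / Vd = 2307 / 13.5 = 170.9 mg/L
k = ln2 / t½ = 0.693147 / 41.4 = 0.01674 h⁻¹
C = C₀ · e^(−k·t) = 170.9 × e^(−0.01674 × 151)
  = 170.9 × 0.07984 = 13.64 mg/L
(13.64 mg/L = 13.64 µg/mL)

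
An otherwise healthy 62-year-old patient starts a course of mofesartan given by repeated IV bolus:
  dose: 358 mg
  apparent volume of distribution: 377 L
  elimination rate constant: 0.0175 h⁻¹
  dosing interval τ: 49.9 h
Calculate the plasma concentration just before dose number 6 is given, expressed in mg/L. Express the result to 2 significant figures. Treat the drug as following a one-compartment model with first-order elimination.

0.67 mg/L

C₀ per dose = Dose / Vd = 358 / 377 = 0.9496 mg/L
Fraction remaining after one interval: r = e^(−kτ) = e^(−0.01750 × 49.9) = 0.4176
Before dose 6, 5 doses have been given (aged 1τ, 2τ, 3τ, 4τ, 5τ).
C_trough = C₀ × (r + r² + … + r^5) = C₀ × r(1−r^5)/(1−r)
        = 0.9496 × 0.4176 × (1 − 0.01270) / (1 − 0.4176) = 0.6722 mg/L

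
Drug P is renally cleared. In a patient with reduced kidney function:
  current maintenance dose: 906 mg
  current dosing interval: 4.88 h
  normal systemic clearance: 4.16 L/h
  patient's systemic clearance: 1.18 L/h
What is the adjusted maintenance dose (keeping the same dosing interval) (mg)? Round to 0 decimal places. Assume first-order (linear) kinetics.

To keep the same average steady-state level, dosing rate must scale with clearance.
CL ratio = 1.18 / 4.16 = 0.2837
New dose (same interval) = 906 × 0.2837 = 257.0 mg

257 mg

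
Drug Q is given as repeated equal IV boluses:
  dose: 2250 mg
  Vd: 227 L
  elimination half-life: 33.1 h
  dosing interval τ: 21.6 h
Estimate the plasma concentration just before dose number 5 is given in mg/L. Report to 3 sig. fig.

C₀ per dose = Dose / Vd = 2250 / 227 = 9.912 mg/L
k = ln2 / t½ = 0.693147 / 33.1 = 0.02094 h⁻¹
Fraction remaining after one interval: r = e^(−kτ) = e^(−0.02094 × 21.6) = 0.6362
Before dose 5, 4 doses have been given (aged 1τ, 2τ, 3τ, 4τ).
C_trough = C₀ × (r + r² + … + r^4) = C₀ × r(1−r^4)/(1−r)
        = 9.912 × 0.6362 × (1 − 0.1638) / (1 − 0.6362) = 14.49 mg/L

14.5 mg/L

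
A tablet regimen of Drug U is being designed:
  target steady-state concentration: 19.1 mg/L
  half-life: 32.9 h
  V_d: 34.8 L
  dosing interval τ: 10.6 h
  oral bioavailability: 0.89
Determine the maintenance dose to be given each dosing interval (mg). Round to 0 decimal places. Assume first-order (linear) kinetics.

k = ln2 / t½ = 0.693147 / 32.9 = 0.02107 h⁻¹
CL = k × Vd = 0.02107 × 34.8 = 0.7332 L/h
At steady state, F × (Dose/τ) = Css × CL.
Dose = Css × CL × τ / F = 19.1 × 0.7332 × 10.6 / 0.89 = 166.8 mg

167 mg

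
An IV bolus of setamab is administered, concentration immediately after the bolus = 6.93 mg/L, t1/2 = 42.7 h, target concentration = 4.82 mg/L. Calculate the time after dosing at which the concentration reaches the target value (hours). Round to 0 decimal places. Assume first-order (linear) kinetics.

k = ln2 / t½ = 0.693147 / 42.7 = 0.01623 h⁻¹
t = ln(C₀ / C) / k = ln(6.930 / 4.82) / 0.01623
  = ln(1.438) / 0.01623 = 0.3633 / 0.01623 = 22.38 h

22 h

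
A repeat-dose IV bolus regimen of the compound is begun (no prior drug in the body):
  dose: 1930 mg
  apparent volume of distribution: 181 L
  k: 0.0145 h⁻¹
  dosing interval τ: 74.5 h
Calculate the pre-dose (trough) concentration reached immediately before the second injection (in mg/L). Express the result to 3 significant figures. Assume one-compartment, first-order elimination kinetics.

3.62 mg/L

C₀ per dose = Dose / Vd = 1930 / 181 = 10.66 mg/L
Fraction remaining after one interval: r = e^(−kτ) = e^(−0.01450 × 74.5) = 0.3395
Before dose 2, 1 dose has been given (aged 1τ).
C_trough = C₀ × r = 10.66 × 0.3395 = 3.619 mg/L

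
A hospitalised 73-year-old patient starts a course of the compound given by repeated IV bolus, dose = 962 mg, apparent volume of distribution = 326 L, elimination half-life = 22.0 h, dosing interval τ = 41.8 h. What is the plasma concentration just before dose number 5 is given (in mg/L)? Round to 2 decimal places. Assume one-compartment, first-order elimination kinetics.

C₀ per dose = Dose / Vd = 962 / 326 = 2.951 mg/L
k = ln2 / t½ = 0.693147 / 22.0 = 0.03151 h⁻¹
Fraction remaining after one interval: r = e^(−kτ) = e^(−0.03151 × 41.8) = 0.2679
Before dose 5, 4 doses have been given (aged 1τ, 2τ, 3τ, 4τ).
C_trough = C₀ × (r + r² + … + r^4) = C₀ × r(1−r^4)/(1−r)
        = 2.951 × 0.2679 × (1 − 0.005151) / (1 − 0.2679) = 1.074 mg/L

1.07 mg/L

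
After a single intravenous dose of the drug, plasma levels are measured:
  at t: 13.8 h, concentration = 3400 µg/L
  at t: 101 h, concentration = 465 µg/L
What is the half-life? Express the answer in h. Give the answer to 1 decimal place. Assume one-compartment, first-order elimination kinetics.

k = ln(C₁/C₂) / (t₂ − t₁) = ln(3400/465) / (101 − 13.8)
  = 1.989 / 87.20 = 0.02281 h⁻¹
t½ = ln2 / k = 0.693147 / 0.02281 = 30.39 h

30.4 h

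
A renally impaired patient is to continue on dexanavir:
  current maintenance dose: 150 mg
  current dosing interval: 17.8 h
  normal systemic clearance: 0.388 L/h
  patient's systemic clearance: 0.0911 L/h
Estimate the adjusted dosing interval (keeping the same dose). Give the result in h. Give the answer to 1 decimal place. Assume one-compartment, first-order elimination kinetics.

To keep the same average steady-state level, dosing rate must scale with clearance.
CL ratio = 0.0911 / 0.388 = 0.2348
New interval (same dose) = 17.8 / 0.2348 = 75.81 h

75.8 h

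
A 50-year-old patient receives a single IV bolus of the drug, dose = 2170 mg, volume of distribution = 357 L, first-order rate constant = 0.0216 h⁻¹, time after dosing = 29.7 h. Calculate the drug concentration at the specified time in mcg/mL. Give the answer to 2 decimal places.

C₀ = Dose / Vd = 2170 / 357 = 6.078 mg/L
C = C₀ · e^(−k·t) = 6.078 × e^(−0.02160 × 29.7)
  = 6.078 × 0.5265 = 3.200 mg/L
(3.200 mg/L = 3.200 mcg/mL)

3.20 mcg/mL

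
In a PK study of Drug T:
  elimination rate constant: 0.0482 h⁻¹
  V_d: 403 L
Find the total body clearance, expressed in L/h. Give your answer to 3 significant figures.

CL = k × Vd = 0.0482 × 403 = 19.42 L/h

19.4 L/h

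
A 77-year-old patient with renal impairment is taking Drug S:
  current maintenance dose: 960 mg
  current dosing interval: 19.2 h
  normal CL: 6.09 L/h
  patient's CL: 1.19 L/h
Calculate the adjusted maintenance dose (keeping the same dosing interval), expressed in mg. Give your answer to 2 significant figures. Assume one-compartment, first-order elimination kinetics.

To keep the same average steady-state level, dosing rate must scale with clearance.
CL ratio = 1.19 / 6.09 = 0.1954
New dose (same interval) = 960 × 0.1954 = 187.6 mg

190 mg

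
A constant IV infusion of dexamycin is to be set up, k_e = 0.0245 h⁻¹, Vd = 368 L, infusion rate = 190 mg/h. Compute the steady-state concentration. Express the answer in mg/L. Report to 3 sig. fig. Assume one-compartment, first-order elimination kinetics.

CL = k × Vd = 0.02450 × 368 = 9.016 L/h
At steady state Css = R₀ / CL = 190 / 9.016 = 21.07 mg/L

21.1 mg/L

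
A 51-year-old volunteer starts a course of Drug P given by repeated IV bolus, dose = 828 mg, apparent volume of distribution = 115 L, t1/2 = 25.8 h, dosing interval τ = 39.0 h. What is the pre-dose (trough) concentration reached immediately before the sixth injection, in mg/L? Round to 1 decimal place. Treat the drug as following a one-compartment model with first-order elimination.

C₀ per dose = Dose / Vd = 828 / 115 = 7.200 mg/L
k = ln2 / t½ = 0.693147 / 25.8 = 0.02687 h⁻¹
Fraction remaining after one interval: r = e^(−kτ) = e^(−0.02687 × 39.0) = 0.3507
Before dose 6, 5 doses have been given (aged 1τ, 2τ, 3τ, 4τ, 5τ).
C_trough = C₀ × (r + r² + … + r^5) = C₀ × r(1−r^5)/(1−r)
        = 7.200 × 0.3507 × (1 − 0.005305) / (1 − 0.3507) = 3.868 mg/L

3.9 mg/L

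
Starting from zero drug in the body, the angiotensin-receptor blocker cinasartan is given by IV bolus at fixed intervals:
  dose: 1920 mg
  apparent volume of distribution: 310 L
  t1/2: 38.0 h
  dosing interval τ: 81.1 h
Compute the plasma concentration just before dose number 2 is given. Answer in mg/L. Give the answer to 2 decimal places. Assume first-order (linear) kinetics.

C₀ per dose = Dose / Vd = 1920 / 310 = 6.194 mg/L
k = ln2 / t½ = 0.693147 / 38.0 = 0.01824 h⁻¹
Fraction remaining after one interval: r = e^(−kτ) = e^(−0.01824 × 81.1) = 0.2278
Before dose 2, 1 dose has been given (aged 1τ).
C_trough = C₀ × r = 6.194 × 0.2278 = 1.411 mg/L

1.41 mg/L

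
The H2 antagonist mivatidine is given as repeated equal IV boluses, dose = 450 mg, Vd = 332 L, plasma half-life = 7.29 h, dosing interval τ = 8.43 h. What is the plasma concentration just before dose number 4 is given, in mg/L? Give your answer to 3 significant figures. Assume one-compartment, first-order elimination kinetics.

1.00 mg/L

C₀ per dose = Dose / Vd = 450 / 332 = 1.355 mg/L
k = ln2 / t½ = 0.693147 / 7.29 = 0.09508 h⁻¹
Fraction remaining after one interval: r = e^(−kτ) = e^(−0.09508 × 8.43) = 0.4486
Before dose 4, 3 doses have been given (aged 1τ, 2τ, 3τ).
C_trough = C₀ × (r + r² + … + r^3) = C₀ × r(1−r^3)/(1−r)
        = 1.355 × 0.4486 × (1 − 0.09028) / (1 − 0.4486) = 1.003 mg/L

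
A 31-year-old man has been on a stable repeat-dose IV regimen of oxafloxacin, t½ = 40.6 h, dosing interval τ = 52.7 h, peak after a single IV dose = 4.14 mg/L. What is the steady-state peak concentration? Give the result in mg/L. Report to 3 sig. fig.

k = ln2 / t½ = 0.693147 / 40.6 = 0.01707 h⁻¹
e^(−kτ) = e^(−0.01707 × 52.7) = 0.4067
Accumulation ratio R = 1 / (1 − e^(−kτ)) = 1 / (1 − 0.4067) = 1.685
Steady-state peak = C₀ × R = 4.14 × 1.685 = 6.976 mg/L

6.98 mg/L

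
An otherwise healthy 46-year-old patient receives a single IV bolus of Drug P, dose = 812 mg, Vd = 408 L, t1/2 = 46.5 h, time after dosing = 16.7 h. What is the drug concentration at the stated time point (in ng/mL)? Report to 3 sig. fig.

1550 ng/mL

C₀ = Dose / Vd = 812.0 / 408 = 1.990 mg/L
k = ln2 / t½ = 0.693147 / 46.5 = 0.01491 h⁻¹
C = C₀ · e^(−k·t) = 1.990 × e^(−0.01491 × 16.7)
  = 1.990 × 0.7796 = 1.551 mg/L
Convert: 1.551 mg/L × 1000 = 1551 ng/mL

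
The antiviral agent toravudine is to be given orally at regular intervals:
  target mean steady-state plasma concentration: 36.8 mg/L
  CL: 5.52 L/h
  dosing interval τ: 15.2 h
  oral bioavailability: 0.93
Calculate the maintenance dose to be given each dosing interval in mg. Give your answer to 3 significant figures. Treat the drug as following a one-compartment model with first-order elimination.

3320 mg

At steady state, F × (Dose/τ) = Css × CL.
Dose = Css × CL × τ / F = 36.8 × 5.520 × 15.2 / 0.93 = 3320 mg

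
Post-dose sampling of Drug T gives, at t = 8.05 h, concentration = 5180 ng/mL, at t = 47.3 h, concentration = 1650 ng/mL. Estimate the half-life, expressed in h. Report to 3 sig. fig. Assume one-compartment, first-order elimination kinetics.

k = ln(C₁/C₂) / (t₂ − t₁) = ln(5180/1650) / (47.3 − 8.05)
  = 1.144 / 39.25 = 0.02915 h⁻¹
t½ = ln2 / k = 0.693147 / 0.02915 = 23.78 h

23.8 h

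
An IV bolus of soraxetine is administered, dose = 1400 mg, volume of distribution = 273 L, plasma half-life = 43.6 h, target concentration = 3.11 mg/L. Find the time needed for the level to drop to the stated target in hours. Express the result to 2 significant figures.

C₀ = Dose / Vd = 1400 / 273 = 5.128 mg/L
k = ln2 / t½ = 0.693147 / 43.6 = 0.01590 h⁻¹
t = ln(C₀ / C) / k = ln(5.128 / 3.11) / 0.01590
  = ln(1.649) / 0.01590 = 0.5002 / 0.01590 = 31.46 h

31 h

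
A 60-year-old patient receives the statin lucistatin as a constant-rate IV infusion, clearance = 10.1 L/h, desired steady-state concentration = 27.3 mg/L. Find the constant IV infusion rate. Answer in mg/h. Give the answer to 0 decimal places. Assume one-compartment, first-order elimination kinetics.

At steady state, infusion rate R₀ = Css × CL = 27.3 × 10.10 = 275.7 mg/h

276 mg/h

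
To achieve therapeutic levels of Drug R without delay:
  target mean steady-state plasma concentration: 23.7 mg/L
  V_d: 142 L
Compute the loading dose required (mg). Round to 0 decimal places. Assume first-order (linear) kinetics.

3365 mg

LD = Css × Vd = 23.7 × 142 = 3365 mg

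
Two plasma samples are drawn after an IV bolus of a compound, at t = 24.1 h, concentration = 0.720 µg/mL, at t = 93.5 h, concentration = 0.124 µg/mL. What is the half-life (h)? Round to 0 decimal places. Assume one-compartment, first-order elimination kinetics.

27 h

k = ln(C₁/C₂) / (t₂ − t₁) = ln(0.720/0.124) / (93.5 − 24.1)
  = 1.759 / 69.40 = 0.02535 h⁻¹
t½ = ln2 / k = 0.693147 / 0.02535 = 27.34 h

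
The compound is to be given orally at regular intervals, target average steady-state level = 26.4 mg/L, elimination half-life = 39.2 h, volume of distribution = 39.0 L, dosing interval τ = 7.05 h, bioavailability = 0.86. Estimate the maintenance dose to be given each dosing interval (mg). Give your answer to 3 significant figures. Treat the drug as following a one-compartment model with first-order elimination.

149 mg

k = ln2 / t½ = 0.693147 / 39.2 = 0.01768 h⁻¹
CL = k × Vd = 0.01768 × 39.0 = 0.6895 L/h
At steady state, F × (Dose/τ) = Css × CL.
Dose = Css × CL × τ / F = 26.4 × 0.6895 × 7.05 / 0.86 = 149.2 mg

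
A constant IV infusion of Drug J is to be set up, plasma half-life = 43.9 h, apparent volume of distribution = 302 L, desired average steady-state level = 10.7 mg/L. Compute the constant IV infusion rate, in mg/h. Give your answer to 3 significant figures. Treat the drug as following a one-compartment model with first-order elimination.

51.0 mg/h

k = ln2 / t½ = 0.693147 / 43.9 = 0.01579 h⁻¹
CL = k × Vd = 0.01579 × 302 = 4.769 L/h
At steady state, infusion rate R₀ = Css × CL = 10.7 × 4.769 = 51.03 mg/h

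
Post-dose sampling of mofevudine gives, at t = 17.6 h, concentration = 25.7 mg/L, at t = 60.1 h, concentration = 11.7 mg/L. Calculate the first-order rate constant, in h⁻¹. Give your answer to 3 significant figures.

k = ln(C₁/C₂) / (t₂ − t₁) = ln(25.7/11.7) / (60.1 − 17.6)
  = 0.7869 / 42.50 = 0.01852 h⁻¹

0.0185 h⁻¹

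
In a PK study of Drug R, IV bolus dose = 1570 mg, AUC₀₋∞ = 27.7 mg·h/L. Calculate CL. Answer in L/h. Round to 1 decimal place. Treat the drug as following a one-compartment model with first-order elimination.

CL = Dose / AUC = 1570 / 27.7 = 56.68 L/h

56.7 L/h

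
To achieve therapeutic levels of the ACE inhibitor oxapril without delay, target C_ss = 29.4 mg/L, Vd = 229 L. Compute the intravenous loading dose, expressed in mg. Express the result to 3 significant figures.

6730 mg

LD = Css × Vd = 29.4 × 229 = 6733 mg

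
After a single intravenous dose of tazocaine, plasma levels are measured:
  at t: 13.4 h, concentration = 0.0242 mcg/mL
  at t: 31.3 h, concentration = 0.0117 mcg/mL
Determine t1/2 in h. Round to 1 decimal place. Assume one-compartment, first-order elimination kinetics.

17.1 h

k = ln(C₁/C₂) / (t₂ − t₁) = ln(0.0242/0.0117) / (31.3 − 13.4)
  = 0.7268 / 17.90 = 0.04060 h⁻¹
t½ = ln2 / k = 0.693147 / 0.04060 = 17.07 h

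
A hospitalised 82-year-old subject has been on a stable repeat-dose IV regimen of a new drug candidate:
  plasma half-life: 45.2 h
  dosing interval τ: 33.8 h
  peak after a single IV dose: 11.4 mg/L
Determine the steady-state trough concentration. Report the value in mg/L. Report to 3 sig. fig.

k = ln2 / t½ = 0.693147 / 45.2 = 0.01534 h⁻¹
e^(−kτ) = e^(−0.01534 × 33.8) = 0.5954
Accumulation ratio R = 1 / (1 − e^(−kτ)) = 1 / (1 − 0.5954) = 2.472
Steady-state trough = C₀ × R × e^(−kτ) = 11.4 × 2.472 × 0.5954 = 16.78 mg/L

16.8 mg/L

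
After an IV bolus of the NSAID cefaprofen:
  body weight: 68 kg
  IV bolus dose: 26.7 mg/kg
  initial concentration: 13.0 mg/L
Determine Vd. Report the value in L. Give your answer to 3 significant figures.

Dose = 26.7 × 68 = 1816 mg
Vd = Dose / C₀ = 1816 / 13.0 = 139.7 L

140 L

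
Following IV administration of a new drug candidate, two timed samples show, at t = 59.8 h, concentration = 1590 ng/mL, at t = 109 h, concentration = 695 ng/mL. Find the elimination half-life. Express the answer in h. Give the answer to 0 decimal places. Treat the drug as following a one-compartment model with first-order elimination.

41 h

k = ln(C₁/C₂) / (t₂ − t₁) = ln(1590/695) / (109 − 59.8)
  = 0.8276 / 49.20 = 0.01682 h⁻¹
t½ = ln2 / k = 0.693147 / 0.01682 = 41.21 h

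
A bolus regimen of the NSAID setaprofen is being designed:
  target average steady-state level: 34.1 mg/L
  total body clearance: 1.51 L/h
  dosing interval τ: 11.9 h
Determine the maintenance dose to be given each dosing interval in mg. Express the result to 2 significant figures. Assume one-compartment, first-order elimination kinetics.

610 mg

At steady state, Dose/τ = Css × CL.
Dose = Css × CL × τ = 34.1 × 1.510 × 11.9 = 612.7 mg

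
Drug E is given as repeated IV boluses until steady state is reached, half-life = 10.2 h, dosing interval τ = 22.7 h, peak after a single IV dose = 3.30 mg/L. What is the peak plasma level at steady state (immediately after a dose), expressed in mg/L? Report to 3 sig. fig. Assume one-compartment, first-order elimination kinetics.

k = ln2 / t½ = 0.693147 / 10.2 = 0.06796 h⁻¹
e^(−kτ) = e^(−0.06796 × 22.7) = 0.2138
Accumulation ratio R = 1 / (1 − e^(−kτ)) = 1 / (1 − 0.2138) = 1.272
Steady-state peak = C₀ × R = 3.30 × 1.272 = 4.198 mg/L

4.20 mg/L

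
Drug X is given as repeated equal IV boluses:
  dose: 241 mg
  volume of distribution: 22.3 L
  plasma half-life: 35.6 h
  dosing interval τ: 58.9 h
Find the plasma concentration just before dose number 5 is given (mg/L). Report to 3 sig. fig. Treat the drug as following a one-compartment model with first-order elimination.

C₀ per dose = Dose / Vd = 241 / 22.3 = 10.81 mg/L
k = ln2 / t½ = 0.693147 / 35.6 = 0.01947 h⁻¹
Fraction remaining after one interval: r = e^(−kτ) = e^(−0.01947 × 58.9) = 0.3177
Before dose 5, 4 doses have been given (aged 1τ, 2τ, 3τ, 4τ).
C_trough = C₀ × (r + r² + … + r^4) = C₀ × r(1−r^4)/(1−r)
        = 10.81 × 0.3177 × (1 − 0.01019) / (1 − 0.3177) = 4.982 mg/L

4.98 mg/L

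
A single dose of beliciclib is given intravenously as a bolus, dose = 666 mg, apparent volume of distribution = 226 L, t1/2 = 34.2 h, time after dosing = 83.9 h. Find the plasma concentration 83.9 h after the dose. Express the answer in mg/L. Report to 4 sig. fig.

C₀ = Dose / Vd = 666.0 / 226 = 2.947 mg/L
k = ln2 / t½ = 0.693147 / 34.2 = 0.02027 h⁻¹
C = C₀ · e^(−k·t) = 2.947 × e^(−0.02027 × 83.9)
  = 2.947 × 0.1826 = 0.5381 mg/L

0.5381 mg/L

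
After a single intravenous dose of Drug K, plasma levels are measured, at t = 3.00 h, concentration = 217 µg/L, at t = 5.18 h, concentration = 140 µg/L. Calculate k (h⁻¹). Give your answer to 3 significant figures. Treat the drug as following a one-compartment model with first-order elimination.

0.201 h⁻¹

k = ln(C₁/C₂) / (t₂ − t₁) = ln(217/140) / (5.18 − 3.00)
  = 0.4383 / 2.180 = 0.2011 h⁻¹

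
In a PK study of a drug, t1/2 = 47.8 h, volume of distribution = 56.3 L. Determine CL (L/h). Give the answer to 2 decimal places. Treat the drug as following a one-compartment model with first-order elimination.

k = ln2 / t½ = 0.693147 / 47.8 = 0.01450 h⁻¹
CL = k × Vd = 0.01450 × 56.3 = 0.8164 L/h

0.82 L/h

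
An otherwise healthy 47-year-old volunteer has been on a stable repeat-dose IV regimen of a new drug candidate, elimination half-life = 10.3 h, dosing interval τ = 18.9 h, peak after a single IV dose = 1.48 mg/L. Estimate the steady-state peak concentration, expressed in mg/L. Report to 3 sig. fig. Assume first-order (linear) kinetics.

k = ln2 / t½ = 0.693147 / 10.3 = 0.06730 h⁻¹
e^(−kτ) = e^(−0.06730 × 18.9) = 0.2803
Accumulation ratio R = 1 / (1 − e^(−kτ)) = 1 / (1 − 0.2803) = 1.389
Steady-state peak = C₀ × R = 1.48 × 1.389 = 2.056 mg/L

2.06 mg/L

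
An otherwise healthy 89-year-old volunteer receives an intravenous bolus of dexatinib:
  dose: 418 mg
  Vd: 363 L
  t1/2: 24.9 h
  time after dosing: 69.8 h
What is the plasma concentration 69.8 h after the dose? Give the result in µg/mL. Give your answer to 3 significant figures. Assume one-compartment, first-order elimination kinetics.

0.165 µg/mL

C₀ = Dose / Vd = 418.0 / 363 = 1.152 mg/L
k = ln2 / t½ = 0.693147 / 24.9 = 0.02784 h⁻¹
C = C₀ · e^(−k·t) = 1.152 × e^(−0.02784 × 69.8)
  = 1.152 × 0.1432 = 0.1650 mg/L
(0.1650 mg/L = 0.1650 µg/mL)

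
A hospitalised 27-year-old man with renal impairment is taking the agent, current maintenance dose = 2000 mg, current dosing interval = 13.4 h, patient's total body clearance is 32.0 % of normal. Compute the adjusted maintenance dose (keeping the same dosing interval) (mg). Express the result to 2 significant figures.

640 mg

To keep the same average steady-state level, dosing rate must scale with clearance.
CL ratio = 32.0 / 100 = 0.3200
New dose (same interval) = 2000 × 0.3200 = 640.0 mg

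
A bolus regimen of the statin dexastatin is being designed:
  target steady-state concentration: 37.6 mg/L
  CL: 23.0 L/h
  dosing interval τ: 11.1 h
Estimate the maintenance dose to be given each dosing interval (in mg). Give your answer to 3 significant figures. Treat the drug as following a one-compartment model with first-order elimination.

9600 mg

At steady state, Dose/τ = Css × CL.
Dose = Css × CL × τ = 37.6 × 23.00 × 11.1 = 9599 mg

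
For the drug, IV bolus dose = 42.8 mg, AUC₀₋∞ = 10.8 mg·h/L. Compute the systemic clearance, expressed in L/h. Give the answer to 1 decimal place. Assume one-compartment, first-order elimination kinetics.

4.0 L/h

CL = Dose / AUC = 42.8 / 10.8 = 3.963 L/h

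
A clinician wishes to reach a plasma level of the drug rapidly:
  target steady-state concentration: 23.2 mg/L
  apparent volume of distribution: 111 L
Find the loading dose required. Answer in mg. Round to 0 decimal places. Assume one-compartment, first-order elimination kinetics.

2575 mg

LD = Css × Vd = 23.2 × 111 = 2575 mg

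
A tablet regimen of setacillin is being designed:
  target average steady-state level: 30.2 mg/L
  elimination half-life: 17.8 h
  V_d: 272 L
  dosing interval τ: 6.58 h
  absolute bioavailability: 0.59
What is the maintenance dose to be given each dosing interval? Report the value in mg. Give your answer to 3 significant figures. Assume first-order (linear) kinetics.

3570 mg

k = ln2 / t½ = 0.693147 / 17.8 = 0.03894 h⁻¹
CL = k × Vd = 0.03894 × 272 = 10.59 L/h
At steady state, F × (Dose/τ) = Css × CL.
Dose = Css × CL × τ / F = 30.2 × 10.59 × 6.58 / 0.59 = 3567 mg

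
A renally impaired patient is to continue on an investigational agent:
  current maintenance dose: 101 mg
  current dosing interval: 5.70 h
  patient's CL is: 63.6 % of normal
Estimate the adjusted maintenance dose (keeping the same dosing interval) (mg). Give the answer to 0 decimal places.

64 mg

To keep the same average steady-state level, dosing rate must scale with clearance.
CL ratio = 63.6 / 100 = 0.6360
New dose (same interval) = 101 × 0.6360 = 64.24 mg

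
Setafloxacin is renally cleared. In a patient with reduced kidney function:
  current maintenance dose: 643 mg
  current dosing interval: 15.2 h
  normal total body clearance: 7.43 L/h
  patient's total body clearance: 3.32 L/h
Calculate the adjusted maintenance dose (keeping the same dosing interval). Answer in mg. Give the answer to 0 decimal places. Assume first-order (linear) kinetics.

287 mg

To keep the same average steady-state level, dosing rate must scale with clearance.
CL ratio = 3.32 / 7.43 = 0.4468
New dose (same interval) = 643 × 0.4468 = 287.3 mg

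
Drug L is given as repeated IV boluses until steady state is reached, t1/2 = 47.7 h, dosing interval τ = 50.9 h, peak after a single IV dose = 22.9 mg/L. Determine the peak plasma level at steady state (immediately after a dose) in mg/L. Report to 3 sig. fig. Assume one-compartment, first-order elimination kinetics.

k = ln2 / t½ = 0.693147 / 47.7 = 0.01453 h⁻¹
e^(−kτ) = e^(−0.01453 × 50.9) = 0.4773
Accumulation ratio R = 1 / (1 − e^(−kτ)) = 1 / (1 − 0.4773) = 1.913
Steady-state peak = C₀ × R = 22.9 × 1.913 = 43.81 mg/L

43.8 mg/L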